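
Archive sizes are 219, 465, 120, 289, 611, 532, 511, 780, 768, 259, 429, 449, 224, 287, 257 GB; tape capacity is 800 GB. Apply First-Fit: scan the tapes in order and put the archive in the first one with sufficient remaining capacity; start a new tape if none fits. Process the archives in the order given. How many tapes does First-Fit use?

tape 1: place 219 GB, 581 GB left
tape 1: place 465 GB, 116 GB left
tape 2: place 120 GB, 680 GB left
tape 2: place 289 GB, 391 GB left
tape 3: place 611 GB, 189 GB left
tape 4: place 532 GB, 268 GB left
tape 5: place 511 GB, 289 GB left
tape 6: place 780 GB, 20 GB left
tape 7: place 768 GB, 32 GB left
tape 2: place 259 GB, 132 GB left
tape 8: place 429 GB, 371 GB left
tape 9: place 449 GB, 351 GB left
tape 4: place 224 GB, 44 GB left
tape 5: place 287 GB, 2 GB left
tape 8: place 257 GB, 114 GB left

9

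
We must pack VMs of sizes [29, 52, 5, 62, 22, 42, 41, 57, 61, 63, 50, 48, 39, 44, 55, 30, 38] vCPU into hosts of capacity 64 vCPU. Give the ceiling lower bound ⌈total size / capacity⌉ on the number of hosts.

12

Total size = 29 + 52 + 5 + 62 + 22 + 42 + 41 + 57 + 61 + 63 + 50 + 48 + 39 + 44 + 55 + 30 + 38 = 738 vCPU.
⌈738 / 64⌉ = 12.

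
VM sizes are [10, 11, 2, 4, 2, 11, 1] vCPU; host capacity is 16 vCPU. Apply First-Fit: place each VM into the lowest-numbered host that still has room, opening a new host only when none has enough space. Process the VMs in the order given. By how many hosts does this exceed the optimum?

0

First-Fit: [10,2,4] [11,2,1] [11] → 3 hosts.
Total size 41 vCPU; any packing needs at least ⌈41/16⌉ = 3 hosts.
So 3 is already optimal.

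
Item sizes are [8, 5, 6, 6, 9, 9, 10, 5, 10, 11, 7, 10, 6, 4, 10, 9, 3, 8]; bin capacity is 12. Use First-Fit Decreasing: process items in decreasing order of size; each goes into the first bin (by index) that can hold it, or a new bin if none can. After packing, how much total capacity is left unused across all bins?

Sorted descending: 11, 10, 10, 10, 10, 9, 9, 9, 8, 8, 7, 6, 6, 6, 5, 5, 4, 3.
11 → bin 1 (remaining 1)
10 → bin 2 (remaining 2)
10 → bin 3 (remaining 2)
10 → bin 4 (remaining 2)
10 → bin 5 (remaining 2)
9 → bin 6 (remaining 3)
9 → bin 7 (remaining 3)
9 → bin 8 (remaining 3)
8 → bin 9 (remaining 4)
8 → bin 10 (remaining 4)
7 → bin 11 (remaining 5)
6 → bin 12 (remaining 6)
6 → bin 12 (remaining 0)
6 → bin 13 (remaining 6)
5 → bin 11 (remaining 0)
5 → bin 13 (remaining 1)
4 → bin 9 (remaining 0)
3 → bin 6 (remaining 0)
13 bins × 12 = 156; used 136; unused 20.

20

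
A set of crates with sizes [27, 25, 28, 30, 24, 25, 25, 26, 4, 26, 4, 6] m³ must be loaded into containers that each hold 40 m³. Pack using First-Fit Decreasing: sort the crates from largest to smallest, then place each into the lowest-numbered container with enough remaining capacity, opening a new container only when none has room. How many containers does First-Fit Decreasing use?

9

Sorted descending: 30, 28, 27, 26, 26, 25, 25, 25, 24, 6, 4, 4.
Put 30 m³ in container 1; 10 m³ remain.
Put 28 m³ in container 2; 12 m³ remain.
Put 27 m³ in container 3; 13 m³ remain.
Put 26 m³ in container 4; 14 m³ remain.
Put 26 m³ in container 5; 14 m³ remain.
Put 25 m³ in container 6; 15 m³ remain.
Put 25 m³ in container 7; 15 m³ remain.
Put 25 m³ in container 8; 15 m³ remain.
Put 24 m³ in container 9; 16 m³ remain.
Put 6 m³ in container 1; 4 m³ remain.
Put 4 m³ in container 1; 0 m³ remain.
Put 4 m³ in container 2; 8 m³ remain.
Final containers: [30,6,4] [28,4] [27] [26] [26] [25] [25] [25] [24].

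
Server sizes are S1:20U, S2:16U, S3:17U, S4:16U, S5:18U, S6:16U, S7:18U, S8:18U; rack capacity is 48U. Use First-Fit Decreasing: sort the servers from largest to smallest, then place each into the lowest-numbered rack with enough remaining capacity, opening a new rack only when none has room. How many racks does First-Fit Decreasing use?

Sorted descending: 20, 18, 18, 18, 17, 16, 16, 16.
rack 1: place 20U, 28U left
rack 1: place 18U, 10U left
rack 2: place 18U, 30U left
rack 2: place 18U, 12U left
rack 3: place 17U, 31U left
rack 3: place 16U, 15U left
rack 4: place 16U, 32U left
rack 4: place 16U, 16U left

4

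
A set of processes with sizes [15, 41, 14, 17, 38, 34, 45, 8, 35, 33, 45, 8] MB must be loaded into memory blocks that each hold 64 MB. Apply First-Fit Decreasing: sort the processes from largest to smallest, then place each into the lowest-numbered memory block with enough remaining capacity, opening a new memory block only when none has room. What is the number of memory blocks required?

Sorted descending: 45, 45, 41, 38, 35, 34, 33, 17, 15, 14, 8, 8.
memory block 1: place 45 MB, 19 MB left
memory block 2: place 45 MB, 19 MB left
memory block 3: place 41 MB, 23 MB left
memory block 4: place 38 MB, 26 MB left
memory block 5: place 35 MB, 29 MB left
memory block 6: place 34 MB, 30 MB left
memory block 7: place 33 MB, 31 MB left
memory block 1: place 17 MB, 2 MB left
memory block 2: place 15 MB, 4 MB left
memory block 3: place 14 MB, 9 MB left
memory block 3: place 8 MB, 1 MB left
memory block 4: place 8 MB, 18 MB left
Final memory blocks: [45,17] [45,15] [41,14,8] [38,8] [35] [34] [33].

7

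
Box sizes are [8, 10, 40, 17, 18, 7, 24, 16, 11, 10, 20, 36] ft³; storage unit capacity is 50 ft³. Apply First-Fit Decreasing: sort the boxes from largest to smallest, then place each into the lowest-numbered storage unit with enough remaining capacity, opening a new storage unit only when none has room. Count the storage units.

Sorted descending: 40, 36, 24, 20, 18, 17, 16, 11, 10, 10, 8, 7.
40 ft³ → storage unit 1 (remaining 10 ft³)
36 ft³ → storage unit 2 (remaining 14 ft³)
24 ft³ → storage unit 3 (remaining 26 ft³)
20 ft³ → storage unit 3 (remaining 6 ft³)
18 ft³ → storage unit 4 (remaining 32 ft³)
17 ft³ → storage unit 4 (remaining 15 ft³)
16 ft³ → storage unit 5 (remaining 34 ft³)
11 ft³ → storage unit 2 (remaining 3 ft³)
10 ft³ → storage unit 1 (remaining 0 ft³)
10 ft³ → storage unit 4 (remaining 5 ft³)
8 ft³ → storage unit 5 (remaining 26 ft³)
7 ft³ → storage unit 5 (remaining 19 ft³)
Final storage units: [40,10] [36,11] [24,20] [18,17,10] [16,8,7].

5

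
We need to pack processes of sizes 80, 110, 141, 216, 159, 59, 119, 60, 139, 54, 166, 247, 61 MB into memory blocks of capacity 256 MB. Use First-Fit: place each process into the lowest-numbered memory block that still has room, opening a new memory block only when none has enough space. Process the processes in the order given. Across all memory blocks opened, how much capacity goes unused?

memory block 1: place 80 MB, 176 MB left
memory block 1: place 110 MB, 66 MB left
memory block 2: place 141 MB, 115 MB left
memory block 3: place 216 MB, 40 MB left
memory block 4: place 159 MB, 97 MB left
memory block 1: place 59 MB, 7 MB left
memory block 5: place 119 MB, 137 MB left
memory block 2: place 60 MB, 55 MB left
memory block 6: place 139 MB, 117 MB left
memory block 2: place 54 MB, 1 MB left
memory block 7: place 166 MB, 90 MB left
memory block 8: place 247 MB, 9 MB left
memory block 4: place 61 MB, 36 MB left
8 memory blocks × 256 MB = 2048 MB; used 1611 MB; unused 437 MB.

437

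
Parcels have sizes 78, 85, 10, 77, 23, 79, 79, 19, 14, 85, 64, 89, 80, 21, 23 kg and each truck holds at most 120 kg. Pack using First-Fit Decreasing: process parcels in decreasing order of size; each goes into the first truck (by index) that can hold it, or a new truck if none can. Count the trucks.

Sorted descending: 89, 85, 85, 80, 79, 79, 78, 77, 64, 23, 23, 21, 19, 14, 10.
89 kg → truck 1 (remaining 31 kg)
85 kg → truck 2 (remaining 35 kg)
85 kg → truck 3 (remaining 35 kg)
80 kg → truck 4 (remaining 40 kg)
79 kg → truck 5 (remaining 41 kg)
79 kg → truck 6 (remaining 41 kg)
78 kg → truck 7 (remaining 42 kg)
77 kg → truck 8 (remaining 43 kg)
64 kg → truck 9 (remaining 56 kg)
23 kg → truck 1 (remaining 8 kg)
23 kg → truck 2 (remaining 12 kg)
21 kg → truck 3 (remaining 14 kg)
19 kg → truck 4 (remaining 21 kg)
14 kg → truck 3 (remaining 0 kg)
10 kg → truck 2 (remaining 2 kg)
Final trucks: [89,23] [85,23,10] [85,21,14] [80,19] [79] [79] [78] [77] [64].

9 trucks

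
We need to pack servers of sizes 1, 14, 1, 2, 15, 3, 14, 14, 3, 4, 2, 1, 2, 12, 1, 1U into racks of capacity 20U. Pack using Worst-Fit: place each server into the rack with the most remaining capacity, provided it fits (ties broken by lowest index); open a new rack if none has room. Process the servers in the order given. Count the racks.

5 racks

rack 1: place 1U, 19U left
rack 1: place 14U, 5U left
rack 1: place 1U, 4U left
rack 1: place 2U, 2U left
rack 2: place 15U, 5U left
rack 2: place 3U, 2U left
rack 3: place 14U, 6U left
rack 4: place 14U, 6U left
rack 3: place 3U, 3U left
rack 4: place 4U, 2U left
rack 3: place 2U, 1U left
rack 1: place 1U, 1U left
rack 2: place 2U, 0U left
rack 5: place 12U, 8U left
rack 5: place 1U, 7U left
rack 5: place 1U, 6U left
Final racks: [1,14,1,2,1] [15,3,2] [14,3,2] [14,4] [12,1,1].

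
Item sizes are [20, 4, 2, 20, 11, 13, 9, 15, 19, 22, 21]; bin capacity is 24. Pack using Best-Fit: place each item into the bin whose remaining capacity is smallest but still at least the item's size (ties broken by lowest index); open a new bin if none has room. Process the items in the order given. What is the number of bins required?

20 → bin 1 (remaining 4)
4 → bin 1 (remaining 0)
2 → bin 2 (remaining 22)
20 → bin 2 (remaining 2)
11 → bin 3 (remaining 13)
13 → bin 3 (remaining 0)
9 → bin 4 (remaining 15)
15 → bin 4 (remaining 0)
19 → bin 5 (remaining 5)
22 → bin 6 (remaining 2)
21 → bin 7 (remaining 3)

7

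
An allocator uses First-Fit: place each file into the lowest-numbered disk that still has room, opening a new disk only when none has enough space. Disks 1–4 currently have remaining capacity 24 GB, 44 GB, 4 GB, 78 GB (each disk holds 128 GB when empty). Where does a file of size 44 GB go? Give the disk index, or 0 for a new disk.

2

Disks with room: disk 2 (44 GB), disk 4 (78 GB).
The first with room is disk 2.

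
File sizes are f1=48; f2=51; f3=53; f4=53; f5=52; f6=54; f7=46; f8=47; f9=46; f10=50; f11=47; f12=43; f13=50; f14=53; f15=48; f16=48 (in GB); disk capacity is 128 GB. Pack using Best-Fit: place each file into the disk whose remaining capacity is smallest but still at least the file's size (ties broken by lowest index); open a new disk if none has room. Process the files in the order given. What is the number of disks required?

8

f1 (48 GB) → disk 1 (remaining 80 GB)
f2 (51 GB) → disk 1 (remaining 29 GB)
f3 (53 GB) → disk 2 (remaining 75 GB)
f4 (53 GB) → disk 2 (remaining 22 GB)
f5 (52 GB) → disk 3 (remaining 76 GB)
f6 (54 GB) → disk 3 (remaining 22 GB)
f7 (46 GB) → disk 4 (remaining 82 GB)
f8 (47 GB) → disk 4 (remaining 35 GB)
f9 (46 GB) → disk 5 (remaining 82 GB)
f10 (50 GB) → disk 5 (remaining 32 GB)
f11 (47 GB) → disk 6 (remaining 81 GB)
f12 (43 GB) → disk 6 (remaining 38 GB)
f13 (50 GB) → disk 7 (remaining 78 GB)
f14 (53 GB) → disk 7 (remaining 25 GB)
f15 (48 GB) → disk 8 (remaining 80 GB)
f16 (48 GB) → disk 8 (remaining 32 GB)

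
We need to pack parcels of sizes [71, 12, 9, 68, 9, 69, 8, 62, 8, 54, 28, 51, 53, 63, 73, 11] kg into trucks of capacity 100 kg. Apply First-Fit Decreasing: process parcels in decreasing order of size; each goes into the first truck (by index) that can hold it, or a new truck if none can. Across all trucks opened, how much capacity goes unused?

251

Sorted descending: 73, 71, 69, 68, 63, 62, 54, 53, 51, 28, 12, 11, 9, 9, 8, 8.
Put 73 kg in truck 1; 27 kg remain.
Put 71 kg in truck 2; 29 kg remain.
Put 69 kg in truck 3; 31 kg remain.
Put 68 kg in truck 4; 32 kg remain.
Put 63 kg in truck 5; 37 kg remain.
Put 62 kg in truck 6; 38 kg remain.
Put 54 kg in truck 7; 46 kg remain.
Put 53 kg in truck 8; 47 kg remain.
Put 51 kg in truck 9; 49 kg remain.
Put 28 kg in truck 2; 1 kg remain.
Put 12 kg in truck 1; 15 kg remain.
Put 11 kg in truck 1; 4 kg remain.
Put 9 kg in truck 3; 22 kg remain.
Put 9 kg in truck 3; 13 kg remain.
Put 8 kg in truck 3; 5 kg remain.
Put 8 kg in truck 4; 24 kg remain.
9 trucks × 100 kg = 900 kg; used 649 kg; unused 251 kg.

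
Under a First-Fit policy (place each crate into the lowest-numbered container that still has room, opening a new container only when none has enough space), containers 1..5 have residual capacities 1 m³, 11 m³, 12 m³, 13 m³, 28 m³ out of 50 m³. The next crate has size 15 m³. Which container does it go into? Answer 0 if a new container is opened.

Containers with room: container 5 (28 m³).
The first with room is container 5.

5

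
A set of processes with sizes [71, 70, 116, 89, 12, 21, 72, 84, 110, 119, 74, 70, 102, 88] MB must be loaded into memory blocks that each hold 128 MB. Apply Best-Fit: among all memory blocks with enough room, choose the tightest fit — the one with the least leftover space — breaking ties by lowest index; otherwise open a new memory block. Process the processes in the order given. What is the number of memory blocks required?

71 MB → memory block 1 (remaining 57 MB)
70 MB → memory block 2 (remaining 58 MB)
116 MB → memory block 3 (remaining 12 MB)
89 MB → memory block 4 (remaining 39 MB)
12 MB → memory block 3 (remaining 0 MB)
21 MB → memory block 4 (remaining 18 MB)
72 MB → memory block 5 (remaining 56 MB)
84 MB → memory block 6 (remaining 44 MB)
110 MB → memory block 7 (remaining 18 MB)
119 MB → memory block 8 (remaining 9 MB)
74 MB → memory block 9 (remaining 54 MB)
70 MB → memory block 10 (remaining 58 MB)
102 MB → memory block 11 (remaining 26 MB)
88 MB → memory block 12 (remaining 40 MB)
Final memory blocks: [71] [70] [116,12] [89,21] [72] [84] [110] [119] [74] [70] [102] [88].

12 memory blocks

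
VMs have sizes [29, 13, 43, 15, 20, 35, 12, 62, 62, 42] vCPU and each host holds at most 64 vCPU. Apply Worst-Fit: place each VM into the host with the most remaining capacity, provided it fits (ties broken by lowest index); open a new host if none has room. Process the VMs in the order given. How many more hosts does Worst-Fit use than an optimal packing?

0

Worst-Fit: [29,13,15] [43,20] [35,12] [62] [62] [42] → 6 hosts.
Total size 333 vCPU; any packing needs at least ⌈333/64⌉ = 6 hosts.
So 6 is already optimal.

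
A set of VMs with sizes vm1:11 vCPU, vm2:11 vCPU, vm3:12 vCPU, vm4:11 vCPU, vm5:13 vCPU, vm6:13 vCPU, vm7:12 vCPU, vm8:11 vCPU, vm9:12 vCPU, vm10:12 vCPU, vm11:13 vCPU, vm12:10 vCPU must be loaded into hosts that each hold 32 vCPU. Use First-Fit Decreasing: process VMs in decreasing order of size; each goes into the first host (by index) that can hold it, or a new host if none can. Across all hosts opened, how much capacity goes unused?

Sorted descending: 13, 13, 13, 12, 12, 12, 12, 11, 11, 11, 11, 10.
Put 13 vCPU in host 1; 19 vCPU remain.
Put 13 vCPU in host 1; 6 vCPU remain.
Put 13 vCPU in host 2; 19 vCPU remain.
Put 12 vCPU in host 2; 7 vCPU remain.
Put 12 vCPU in host 3; 20 vCPU remain.
Put 12 vCPU in host 3; 8 vCPU remain.
Put 12 vCPU in host 4; 20 vCPU remain.
Put 11 vCPU in host 4; 9 vCPU remain.
Put 11 vCPU in host 5; 21 vCPU remain.
Put 11 vCPU in host 5; 10 vCPU remain.
Put 11 vCPU in host 6; 21 vCPU remain.
Put 10 vCPU in host 5; 0 vCPU remain.
6 hosts × 32 vCPU = 192 vCPU; used 141 vCPU; unused 51 vCPU.

51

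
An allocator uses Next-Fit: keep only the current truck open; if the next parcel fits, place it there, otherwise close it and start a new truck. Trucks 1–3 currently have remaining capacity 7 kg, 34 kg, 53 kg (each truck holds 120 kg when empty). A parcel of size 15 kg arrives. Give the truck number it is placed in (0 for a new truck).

3

Next-Fit only looks at truck 3, which has 53 kg free.
15 kg fits there.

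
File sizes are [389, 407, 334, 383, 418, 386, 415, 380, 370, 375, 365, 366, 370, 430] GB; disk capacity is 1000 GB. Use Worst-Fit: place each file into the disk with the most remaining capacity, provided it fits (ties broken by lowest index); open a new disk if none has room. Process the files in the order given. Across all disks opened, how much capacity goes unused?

disk 1: place 389 GB, 611 GB left
disk 1: place 407 GB, 204 GB left
disk 2: place 334 GB, 666 GB left
disk 2: place 383 GB, 283 GB left
disk 3: place 418 GB, 582 GB left
disk 3: place 386 GB, 196 GB left
disk 4: place 415 GB, 585 GB left
disk 4: place 380 GB, 205 GB left
disk 5: place 370 GB, 630 GB left
disk 5: place 375 GB, 255 GB left
disk 6: place 365 GB, 635 GB left
disk 6: place 366 GB, 269 GB left
disk 7: place 370 GB, 630 GB left
disk 7: place 430 GB, 200 GB left
7 disks × 1000 GB = 7000 GB; used 5388 GB; unused 1612 GB.

1612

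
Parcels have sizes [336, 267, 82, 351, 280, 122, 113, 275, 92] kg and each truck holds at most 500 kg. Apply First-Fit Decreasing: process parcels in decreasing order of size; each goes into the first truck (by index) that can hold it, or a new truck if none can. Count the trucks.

Sorted descending: 351, 336, 280, 275, 267, 122, 113, 92, 82.
truck 1: place 351 kg, 149 kg left
truck 2: place 336 kg, 164 kg left
truck 3: place 280 kg, 220 kg left
truck 4: place 275 kg, 225 kg left
truck 5: place 267 kg, 233 kg left
truck 1: place 122 kg, 27 kg left
truck 2: place 113 kg, 51 kg left
truck 3: place 92 kg, 128 kg left
truck 3: place 82 kg, 46 kg left
Final trucks: [351,122] [336,113] [280,92,82] [275] [267].

5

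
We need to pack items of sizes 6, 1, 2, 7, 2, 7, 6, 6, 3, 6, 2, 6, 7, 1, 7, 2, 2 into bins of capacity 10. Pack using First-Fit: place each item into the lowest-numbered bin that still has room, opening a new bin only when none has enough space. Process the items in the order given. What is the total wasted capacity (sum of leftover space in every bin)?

bin 1: place 6, 4 left
bin 1: place 1, 3 left
bin 1: place 2, 1 left
bin 2: place 7, 3 left
bin 2: place 2, 1 left
bin 3: place 7, 3 left
bin 4: place 6, 4 left
bin 5: place 6, 4 left
bin 3: place 3, 0 left
bin 6: place 6, 4 left
bin 4: place 2, 2 left
bin 7: place 6, 4 left
bin 8: place 7, 3 left
bin 1: place 1, 0 left
bin 9: place 7, 3 left
bin 4: place 2, 0 left
bin 5: place 2, 2 left
9 bins × 10 = 90; used 73; unused 17.

17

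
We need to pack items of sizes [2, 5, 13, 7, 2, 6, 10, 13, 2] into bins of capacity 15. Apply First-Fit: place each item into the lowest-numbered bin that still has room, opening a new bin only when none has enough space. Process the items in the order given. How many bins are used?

bin 1: place 2, 13 left
bin 1: place 5, 8 left
bin 2: place 13, 2 left
bin 1: place 7, 1 left
bin 2: place 2, 0 left
bin 3: place 6, 9 left
bin 4: place 10, 5 left
bin 5: place 13, 2 left
bin 3: place 2, 7 left

5 bins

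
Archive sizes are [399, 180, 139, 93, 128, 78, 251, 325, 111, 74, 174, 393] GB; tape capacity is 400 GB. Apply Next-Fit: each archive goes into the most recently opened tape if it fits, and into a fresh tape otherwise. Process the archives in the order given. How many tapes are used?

7

Put 399 GB in tape 1; 1 GB remain.
Put 180 GB in tape 2; 220 GB remain.
Put 139 GB in tape 2; 81 GB remain.
Put 93 GB in tape 3; 307 GB remain.
Put 128 GB in tape 3; 179 GB remain.
Put 78 GB in tape 3; 101 GB remain.
Put 251 GB in tape 4; 149 GB remain.
Put 325 GB in tape 5; 75 GB remain.
Put 111 GB in tape 6; 289 GB remain.
Put 74 GB in tape 6; 215 GB remain.
Put 174 GB in tape 6; 41 GB remain.
Put 393 GB in tape 7; 7 GB remain.
Final tapes: [399] [180,139] [93,128,78] [251] [325] [111,74,174] [393].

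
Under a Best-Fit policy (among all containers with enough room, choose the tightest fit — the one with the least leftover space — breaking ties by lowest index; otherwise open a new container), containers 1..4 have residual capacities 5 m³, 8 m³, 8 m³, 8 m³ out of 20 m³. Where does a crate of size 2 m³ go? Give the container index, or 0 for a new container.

1

Containers with room: container 1 (5 m³), container 2 (8 m³), container 3 (8 m³), container 4 (8 m³).
Tightest fit is container 1 with 5 m³ free.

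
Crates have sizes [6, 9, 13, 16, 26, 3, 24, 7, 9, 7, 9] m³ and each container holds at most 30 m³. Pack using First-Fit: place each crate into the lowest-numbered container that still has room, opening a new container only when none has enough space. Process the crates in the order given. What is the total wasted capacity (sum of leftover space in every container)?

21

6 m³ → container 1 (remaining 24 m³)
9 m³ → container 1 (remaining 15 m³)
13 m³ → container 1 (remaining 2 m³)
16 m³ → container 2 (remaining 14 m³)
26 m³ → container 3 (remaining 4 m³)
3 m³ → container 2 (remaining 11 m³)
24 m³ → container 4 (remaining 6 m³)
7 m³ → container 2 (remaining 4 m³)
9 m³ → container 5 (remaining 21 m³)
7 m³ → container 5 (remaining 14 m³)
9 m³ → container 5 (remaining 5 m³)
5 containers × 30 m³ = 150 m³; used 129 m³; unused 21 m³.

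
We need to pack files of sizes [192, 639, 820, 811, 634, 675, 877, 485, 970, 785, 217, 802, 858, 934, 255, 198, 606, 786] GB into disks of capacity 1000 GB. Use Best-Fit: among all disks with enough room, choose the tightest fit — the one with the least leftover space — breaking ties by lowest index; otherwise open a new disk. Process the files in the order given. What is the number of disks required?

14

disk 1: place 192 GB, 808 GB left
disk 1: place 639 GB, 169 GB left
disk 2: place 820 GB, 180 GB left
disk 3: place 811 GB, 189 GB left
disk 4: place 634 GB, 366 GB left
disk 5: place 675 GB, 325 GB left
disk 6: place 877 GB, 123 GB left
disk 7: place 485 GB, 515 GB left
disk 8: place 970 GB, 30 GB left
disk 9: place 785 GB, 215 GB left
disk 5: place 217 GB, 108 GB left
disk 10: place 802 GB, 198 GB left
disk 11: place 858 GB, 142 GB left
disk 12: place 934 GB, 66 GB left
disk 4: place 255 GB, 111 GB left
disk 10: place 198 GB, 0 GB left
disk 13: place 606 GB, 394 GB left
disk 14: place 786 GB, 214 GB left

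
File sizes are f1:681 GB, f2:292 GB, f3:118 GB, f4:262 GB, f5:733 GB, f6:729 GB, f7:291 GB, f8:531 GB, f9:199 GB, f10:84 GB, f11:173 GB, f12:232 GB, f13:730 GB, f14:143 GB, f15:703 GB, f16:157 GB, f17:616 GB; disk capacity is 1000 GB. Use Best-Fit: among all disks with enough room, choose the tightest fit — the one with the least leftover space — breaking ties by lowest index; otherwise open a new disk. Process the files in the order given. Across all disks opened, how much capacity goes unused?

Put f1 (681 GB) in disk 1; 319 GB remain.
Put f2 (292 GB) in disk 1; 27 GB remain.
Put f3 (118 GB) in disk 2; 882 GB remain.
Put f4 (262 GB) in disk 2; 620 GB remain.
Put f5 (733 GB) in disk 3; 267 GB remain.
Put f6 (729 GB) in disk 4; 271 GB remain.
Put f7 (291 GB) in disk 2; 329 GB remain.
Put f8 (531 GB) in disk 5; 469 GB remain.
Put f9 (199 GB) in disk 3; 68 GB remain.
Put f10 (84 GB) in disk 4; 187 GB remain.
Put f11 (173 GB) in disk 4; 14 GB remain.
Put f12 (232 GB) in disk 2; 97 GB remain.
Put f13 (730 GB) in disk 6; 270 GB remain.
Put f14 (143 GB) in disk 6; 127 GB remain.
Put f15 (703 GB) in disk 7; 297 GB remain.
Put f16 (157 GB) in disk 7; 140 GB remain.
Put f17 (616 GB) in disk 8; 384 GB remain.
8 disks × 1000 GB = 8000 GB; used 6674 GB; unused 1326 GB.

1326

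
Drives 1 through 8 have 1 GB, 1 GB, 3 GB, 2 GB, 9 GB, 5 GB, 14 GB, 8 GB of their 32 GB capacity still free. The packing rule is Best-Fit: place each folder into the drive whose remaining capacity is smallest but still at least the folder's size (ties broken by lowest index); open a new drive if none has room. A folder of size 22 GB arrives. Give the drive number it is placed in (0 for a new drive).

0

No drive has ≥ 22 GB free, so a new drive is opened.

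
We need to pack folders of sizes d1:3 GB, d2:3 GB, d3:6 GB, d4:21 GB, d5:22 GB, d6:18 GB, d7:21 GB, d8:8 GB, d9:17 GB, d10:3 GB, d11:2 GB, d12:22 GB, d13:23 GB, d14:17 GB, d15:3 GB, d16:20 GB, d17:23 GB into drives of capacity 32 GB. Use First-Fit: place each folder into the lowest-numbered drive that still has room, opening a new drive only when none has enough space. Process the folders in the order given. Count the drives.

10

drive 1: place d1 (3 GB), 29 GB left
drive 1: place d2 (3 GB), 26 GB left
drive 1: place d3 (6 GB), 20 GB left
drive 2: place d4 (21 GB), 11 GB left
drive 3: place d5 (22 GB), 10 GB left
drive 1: place d6 (18 GB), 2 GB left
drive 4: place d7 (21 GB), 11 GB left
drive 2: place d8 (8 GB), 3 GB left
drive 5: place d9 (17 GB), 15 GB left
drive 2: place d10 (3 GB), 0 GB left
drive 1: place d11 (2 GB), 0 GB left
drive 6: place d12 (22 GB), 10 GB left
drive 7: place d13 (23 GB), 9 GB left
drive 8: place d14 (17 GB), 15 GB left
drive 3: place d15 (3 GB), 7 GB left
drive 9: place d16 (20 GB), 12 GB left
drive 10: place d17 (23 GB), 9 GB left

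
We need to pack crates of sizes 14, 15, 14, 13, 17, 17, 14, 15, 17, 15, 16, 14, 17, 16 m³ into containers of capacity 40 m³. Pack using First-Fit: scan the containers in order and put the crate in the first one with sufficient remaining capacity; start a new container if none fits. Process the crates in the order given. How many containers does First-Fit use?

7

14 m³ → container 1 (remaining 26 m³)
15 m³ → container 1 (remaining 11 m³)
14 m³ → container 2 (remaining 26 m³)
13 m³ → container 2 (remaining 13 m³)
17 m³ → container 3 (remaining 23 m³)
17 m³ → container 3 (remaining 6 m³)
14 m³ → container 4 (remaining 26 m³)
15 m³ → container 4 (remaining 11 m³)
17 m³ → container 5 (remaining 23 m³)
15 m³ → container 5 (remaining 8 m³)
16 m³ → container 6 (remaining 24 m³)
14 m³ → container 6 (remaining 10 m³)
17 m³ → container 7 (remaining 23 m³)
16 m³ → container 7 (remaining 7 m³)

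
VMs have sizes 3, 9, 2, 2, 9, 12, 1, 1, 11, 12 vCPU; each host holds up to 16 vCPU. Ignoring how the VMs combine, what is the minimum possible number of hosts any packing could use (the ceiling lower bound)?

Total size = 3 + 9 + 2 + 2 + 9 + 12 + 1 + 1 + 11 + 12 = 62 vCPU.
⌈62 / 16⌉ = 4.

4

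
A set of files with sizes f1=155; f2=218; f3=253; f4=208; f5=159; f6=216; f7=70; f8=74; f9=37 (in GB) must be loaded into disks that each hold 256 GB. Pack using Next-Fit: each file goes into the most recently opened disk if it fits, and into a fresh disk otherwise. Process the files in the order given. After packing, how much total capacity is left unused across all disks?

402

f1 (155 GB) → disk 1 (remaining 101 GB)
f2 (218 GB) → disk 2 (remaining 38 GB)
f3 (253 GB) → disk 3 (remaining 3 GB)
f4 (208 GB) → disk 4 (remaining 48 GB)
f5 (159 GB) → disk 5 (remaining 97 GB)
f6 (216 GB) → disk 6 (remaining 40 GB)
f7 (70 GB) → disk 7 (remaining 186 GB)
f8 (74 GB) → disk 7 (remaining 112 GB)
f9 (37 GB) → disk 7 (remaining 75 GB)
7 disks × 256 GB = 1792 GB; used 1390 GB; unused 402 GB.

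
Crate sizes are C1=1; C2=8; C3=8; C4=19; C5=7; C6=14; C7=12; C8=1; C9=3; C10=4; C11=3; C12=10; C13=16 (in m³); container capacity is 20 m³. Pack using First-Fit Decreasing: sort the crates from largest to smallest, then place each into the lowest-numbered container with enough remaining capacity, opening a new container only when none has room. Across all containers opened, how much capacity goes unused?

Sorted descending: 19, 16, 14, 12, 10, 8, 8, 7, 4, 3, 3, 1, 1.
Put 19 m³ in container 1; 1 m³ remain.
Put 16 m³ in container 2; 4 m³ remain.
Put 14 m³ in container 3; 6 m³ remain.
Put 12 m³ in container 4; 8 m³ remain.
Put 10 m³ in container 5; 10 m³ remain.
Put 8 m³ in container 4; 0 m³ remain.
Put 8 m³ in container 5; 2 m³ remain.
Put 7 m³ in container 6; 13 m³ remain.
Put 4 m³ in container 2; 0 m³ remain.
Put 3 m³ in container 3; 3 m³ remain.
Put 3 m³ in container 3; 0 m³ remain.
Put 1 m³ in container 1; 0 m³ remain.
Put 1 m³ in container 5; 1 m³ remain.
6 containers × 20 m³ = 120 m³; used 106 m³; unused 14 m³.

14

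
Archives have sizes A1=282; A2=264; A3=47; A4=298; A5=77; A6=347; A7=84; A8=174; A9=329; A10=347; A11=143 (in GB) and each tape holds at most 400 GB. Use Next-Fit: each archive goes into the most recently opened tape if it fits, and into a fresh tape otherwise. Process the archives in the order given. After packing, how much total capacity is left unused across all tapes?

tape 1: place A1 (282 GB), 118 GB left
tape 2: place A2 (264 GB), 136 GB left
tape 2: place A3 (47 GB), 89 GB left
tape 3: place A4 (298 GB), 102 GB left
tape 3: place A5 (77 GB), 25 GB left
tape 4: place A6 (347 GB), 53 GB left
tape 5: place A7 (84 GB), 316 GB left
tape 5: place A8 (174 GB), 142 GB left
tape 6: place A9 (329 GB), 71 GB left
tape 7: place A10 (347 GB), 53 GB left
tape 8: place A11 (143 GB), 257 GB left
8 tapes × 400 GB = 3200 GB; used 2392 GB; unused 808 GB.

808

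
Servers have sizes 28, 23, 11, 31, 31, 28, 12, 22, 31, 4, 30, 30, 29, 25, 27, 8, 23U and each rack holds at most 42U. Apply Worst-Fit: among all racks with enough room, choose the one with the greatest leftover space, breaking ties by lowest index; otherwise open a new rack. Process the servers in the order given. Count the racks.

13

Put 28U in rack 1; 14U remain.
Put 23U in rack 2; 19U remain.
Put 11U in rack 2; 8U remain.
Put 31U in rack 3; 11U remain.
Put 31U in rack 4; 11U remain.
Put 28U in rack 5; 14U remain.
Put 12U in rack 1; 2U remain.
Put 22U in rack 6; 20U remain.
Put 31U in rack 7; 11U remain.
Put 4U in rack 6; 16U remain.
Put 30U in rack 8; 12U remain.
Put 30U in rack 9; 12U remain.
Put 29U in rack 10; 13U remain.
Put 25U in rack 11; 17U remain.
Put 27U in rack 12; 15U remain.
Put 8U in rack 11; 9U remain.
Put 23U in rack 13; 19U remain.
Final racks: [28,12] [23,11] [31] [31] [28] [22,4] [31] [30] [30] [29] [25,8] [27] [23].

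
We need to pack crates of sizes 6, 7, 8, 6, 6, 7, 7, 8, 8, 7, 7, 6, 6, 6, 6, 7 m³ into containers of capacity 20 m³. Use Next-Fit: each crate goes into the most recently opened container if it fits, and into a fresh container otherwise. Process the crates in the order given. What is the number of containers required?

7 containers

6 m³ → container 1 (remaining 14 m³)
7 m³ → container 1 (remaining 7 m³)
8 m³ → container 2 (remaining 12 m³)
6 m³ → container 2 (remaining 6 m³)
6 m³ → container 2 (remaining 0 m³)
7 m³ → container 3 (remaining 13 m³)
7 m³ → container 3 (remaining 6 m³)
8 m³ → container 4 (remaining 12 m³)
8 m³ → container 4 (remaining 4 m³)
7 m³ → container 5 (remaining 13 m³)
7 m³ → container 5 (remaining 6 m³)
6 m³ → container 5 (remaining 0 m³)
6 m³ → container 6 (remaining 14 m³)
6 m³ → container 6 (remaining 8 m³)
6 m³ → container 6 (remaining 2 m³)
7 m³ → container 7 (remaining 13 m³)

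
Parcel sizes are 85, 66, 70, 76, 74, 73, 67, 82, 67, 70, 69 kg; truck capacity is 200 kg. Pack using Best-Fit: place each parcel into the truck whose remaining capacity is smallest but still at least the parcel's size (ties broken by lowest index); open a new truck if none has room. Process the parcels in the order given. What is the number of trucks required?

6

85 kg → truck 1 (remaining 115 kg)
66 kg → truck 1 (remaining 49 kg)
70 kg → truck 2 (remaining 130 kg)
76 kg → truck 2 (remaining 54 kg)
74 kg → truck 3 (remaining 126 kg)
73 kg → truck 3 (remaining 53 kg)
67 kg → truck 4 (remaining 133 kg)
82 kg → truck 4 (remaining 51 kg)
67 kg → truck 5 (remaining 133 kg)
70 kg → truck 5 (remaining 63 kg)
69 kg → truck 6 (remaining 131 kg)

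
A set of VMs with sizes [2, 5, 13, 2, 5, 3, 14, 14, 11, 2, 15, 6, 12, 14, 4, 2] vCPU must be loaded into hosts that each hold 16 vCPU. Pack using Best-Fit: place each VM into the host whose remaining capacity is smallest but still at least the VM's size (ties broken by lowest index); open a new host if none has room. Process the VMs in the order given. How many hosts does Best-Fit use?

2 vCPU → host 1 (remaining 14 vCPU)
5 vCPU → host 1 (remaining 9 vCPU)
13 vCPU → host 2 (remaining 3 vCPU)
2 vCPU → host 2 (remaining 1 vCPU)
5 vCPU → host 1 (remaining 4 vCPU)
3 vCPU → host 1 (remaining 1 vCPU)
14 vCPU → host 3 (remaining 2 vCPU)
14 vCPU → host 4 (remaining 2 vCPU)
11 vCPU → host 5 (remaining 5 vCPU)
2 vCPU → host 3 (remaining 0 vCPU)
15 vCPU → host 6 (remaining 1 vCPU)
6 vCPU → host 7 (remaining 10 vCPU)
12 vCPU → host 8 (remaining 4 vCPU)
14 vCPU → host 9 (remaining 2 vCPU)
4 vCPU → host 8 (remaining 0 vCPU)
2 vCPU → host 4 (remaining 0 vCPU)
Final hosts: [2,5,5,3] [13,2] [14,2] [14,2] [11] [15] [6] [12,4] [14].

9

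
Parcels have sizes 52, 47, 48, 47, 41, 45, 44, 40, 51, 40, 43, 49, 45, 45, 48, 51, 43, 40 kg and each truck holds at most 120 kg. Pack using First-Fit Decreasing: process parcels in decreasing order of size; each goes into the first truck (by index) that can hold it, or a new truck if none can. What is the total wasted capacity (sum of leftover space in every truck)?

Sorted descending: 52, 51, 51, 49, 48, 48, 47, 47, 45, 45, 45, 44, 43, 43, 41, 40, 40, 40.
52 kg → truck 1 (remaining 68 kg)
51 kg → truck 1 (remaining 17 kg)
51 kg → truck 2 (remaining 69 kg)
49 kg → truck 2 (remaining 20 kg)
48 kg → truck 3 (remaining 72 kg)
48 kg → truck 3 (remaining 24 kg)
47 kg → truck 4 (remaining 73 kg)
47 kg → truck 4 (remaining 26 kg)
45 kg → truck 5 (remaining 75 kg)
45 kg → truck 5 (remaining 30 kg)
45 kg → truck 6 (remaining 75 kg)
44 kg → truck 6 (remaining 31 kg)
43 kg → truck 7 (remaining 77 kg)
43 kg → truck 7 (remaining 34 kg)
41 kg → truck 8 (remaining 79 kg)
40 kg → truck 8 (remaining 39 kg)
40 kg → truck 9 (remaining 80 kg)
40 kg → truck 9 (remaining 40 kg)
9 trucks × 120 kg = 1080 kg; used 819 kg; unused 261 kg.

261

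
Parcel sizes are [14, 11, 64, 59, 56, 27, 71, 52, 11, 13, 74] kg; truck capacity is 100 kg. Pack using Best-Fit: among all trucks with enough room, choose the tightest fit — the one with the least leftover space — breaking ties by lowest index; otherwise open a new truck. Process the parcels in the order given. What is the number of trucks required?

truck 1: place 14 kg, 86 kg left
truck 1: place 11 kg, 75 kg left
truck 1: place 64 kg, 11 kg left
truck 2: place 59 kg, 41 kg left
truck 3: place 56 kg, 44 kg left
truck 2: place 27 kg, 14 kg left
truck 4: place 71 kg, 29 kg left
truck 5: place 52 kg, 48 kg left
truck 1: place 11 kg, 0 kg left
truck 2: place 13 kg, 1 kg left
truck 6: place 74 kg, 26 kg left
Final trucks: [14,11,64,11] [59,27,13] [56] [71] [52] [74].

6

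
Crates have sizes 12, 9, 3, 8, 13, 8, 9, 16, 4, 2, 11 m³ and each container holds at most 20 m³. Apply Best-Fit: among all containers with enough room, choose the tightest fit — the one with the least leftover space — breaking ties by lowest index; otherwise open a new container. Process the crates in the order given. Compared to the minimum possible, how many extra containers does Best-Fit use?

Best-Fit: [12,3] [9,8,2] [13] [8,9] [16,4] [11] → 6 containers.
Total size 95 m³; any packing needs at least ⌈95/20⌉ = 5 containers.
An optimal packing achieves that bound: [16,4] [13,3,2] [12,8] [11,9] [9,8] → 5 containers.
Excess: 6 − 5 = 1.

1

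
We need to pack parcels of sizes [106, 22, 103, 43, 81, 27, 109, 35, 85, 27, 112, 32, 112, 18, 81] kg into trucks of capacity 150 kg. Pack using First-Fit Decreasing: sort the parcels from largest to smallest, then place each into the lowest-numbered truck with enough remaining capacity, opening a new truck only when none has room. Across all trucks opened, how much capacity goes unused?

Sorted descending: 112, 112, 109, 106, 103, 85, 81, 81, 43, 35, 32, 27, 27, 22, 18.
112 kg → truck 1 (remaining 38 kg)
112 kg → truck 2 (remaining 38 kg)
109 kg → truck 3 (remaining 41 kg)
106 kg → truck 4 (remaining 44 kg)
103 kg → truck 5 (remaining 47 kg)
85 kg → truck 6 (remaining 65 kg)
81 kg → truck 7 (remaining 69 kg)
81 kg → truck 8 (remaining 69 kg)
43 kg → truck 4 (remaining 1 kg)
35 kg → truck 1 (remaining 3 kg)
32 kg → truck 2 (remaining 6 kg)
27 kg → truck 3 (remaining 14 kg)
27 kg → truck 5 (remaining 20 kg)
22 kg → truck 6 (remaining 43 kg)
18 kg → truck 5 (remaining 2 kg)
8 trucks × 150 kg = 1200 kg; used 993 kg; unused 207 kg.

207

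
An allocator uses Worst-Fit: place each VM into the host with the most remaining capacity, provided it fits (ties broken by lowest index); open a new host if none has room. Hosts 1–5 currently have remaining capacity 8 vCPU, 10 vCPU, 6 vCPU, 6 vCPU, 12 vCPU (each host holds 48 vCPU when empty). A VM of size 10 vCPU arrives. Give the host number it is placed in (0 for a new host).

5

Hosts with room: host 2 (10 vCPU), host 5 (12 vCPU).
Most room is host 5 with 12 vCPU free.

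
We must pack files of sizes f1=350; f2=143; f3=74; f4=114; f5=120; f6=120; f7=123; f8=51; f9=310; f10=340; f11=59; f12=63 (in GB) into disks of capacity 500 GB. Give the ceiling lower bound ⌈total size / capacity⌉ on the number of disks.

Total size = 350 + 143 + 74 + 114 + 120 + 120 + 123 + 51 + 310 + 340 + 59 + 63 = 1867 GB.
⌈1867 / 500⌉ = 4.

4 disks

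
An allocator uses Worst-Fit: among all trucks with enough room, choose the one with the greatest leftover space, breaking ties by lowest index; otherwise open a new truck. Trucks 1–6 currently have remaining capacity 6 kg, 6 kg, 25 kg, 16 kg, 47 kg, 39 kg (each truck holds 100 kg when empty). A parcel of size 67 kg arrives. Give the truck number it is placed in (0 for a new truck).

No truck has ≥ 67 kg free, so a new truck is opened.

0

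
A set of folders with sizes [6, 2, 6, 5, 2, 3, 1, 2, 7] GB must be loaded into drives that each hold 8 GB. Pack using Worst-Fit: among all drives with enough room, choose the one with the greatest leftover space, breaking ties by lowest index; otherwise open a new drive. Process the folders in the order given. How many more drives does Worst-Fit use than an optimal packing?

0

Worst-Fit: [6,2] [6] [5,2] [3,1,2] [7] → 5 drives.
Total size 34 GB; any packing needs at least ⌈34/8⌉ = 5 drives.
So 5 is already optimal.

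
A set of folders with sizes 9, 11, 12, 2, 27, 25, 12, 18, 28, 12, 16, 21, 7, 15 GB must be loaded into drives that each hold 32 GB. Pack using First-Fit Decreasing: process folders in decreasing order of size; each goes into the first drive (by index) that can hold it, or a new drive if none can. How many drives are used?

8

Sorted descending: 28, 27, 25, 21, 18, 16, 15, 12, 12, 12, 11, 9, 7, 2.
28 GB → drive 1 (remaining 4 GB)
27 GB → drive 2 (remaining 5 GB)
25 GB → drive 3 (remaining 7 GB)
21 GB → drive 4 (remaining 11 GB)
18 GB → drive 5 (remaining 14 GB)
16 GB → drive 6 (remaining 16 GB)
15 GB → drive 6 (remaining 1 GB)
12 GB → drive 5 (remaining 2 GB)
12 GB → drive 7 (remaining 20 GB)
12 GB → drive 7 (remaining 8 GB)
11 GB → drive 4 (remaining 0 GB)
9 GB → drive 8 (remaining 23 GB)
7 GB → drive 3 (remaining 0 GB)
2 GB → drive 1 (remaining 2 GB)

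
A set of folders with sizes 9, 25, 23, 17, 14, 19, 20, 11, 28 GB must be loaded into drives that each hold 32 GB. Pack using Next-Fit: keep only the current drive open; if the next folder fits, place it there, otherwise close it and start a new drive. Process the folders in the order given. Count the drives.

Put 9 GB in drive 1; 23 GB remain.
Put 25 GB in drive 2; 7 GB remain.
Put 23 GB in drive 3; 9 GB remain.
Put 17 GB in drive 4; 15 GB remain.
Put 14 GB in drive 4; 1 GB remain.
Put 19 GB in drive 5; 13 GB remain.
Put 20 GB in drive 6; 12 GB remain.
Put 11 GB in drive 6; 1 GB remain.
Put 28 GB in drive 7; 4 GB remain.
Final drives: [9] [25] [23] [17,14] [19] [20,11] [28].

7 drives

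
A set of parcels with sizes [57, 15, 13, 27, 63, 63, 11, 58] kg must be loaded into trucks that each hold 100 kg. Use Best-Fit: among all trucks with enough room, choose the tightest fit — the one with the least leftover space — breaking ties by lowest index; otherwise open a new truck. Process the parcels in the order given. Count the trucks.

Put 57 kg in truck 1; 43 kg remain.
Put 15 kg in truck 1; 28 kg remain.
Put 13 kg in truck 1; 15 kg remain.
Put 27 kg in truck 2; 73 kg remain.
Put 63 kg in truck 2; 10 kg remain.
Put 63 kg in truck 3; 37 kg remain.
Put 11 kg in truck 1; 4 kg remain.
Put 58 kg in truck 4; 42 kg remain.

4 trucks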